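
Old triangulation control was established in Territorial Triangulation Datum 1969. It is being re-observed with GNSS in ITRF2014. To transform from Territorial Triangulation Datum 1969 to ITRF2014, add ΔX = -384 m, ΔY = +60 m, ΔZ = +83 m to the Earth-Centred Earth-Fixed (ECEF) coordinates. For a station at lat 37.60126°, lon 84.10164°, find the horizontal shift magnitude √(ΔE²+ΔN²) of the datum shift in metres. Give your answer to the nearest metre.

392 m

The local east axis at (φ, λ) is (−sin λ, cos λ, 0), so ΔE = −sin(84.10164°)·(-384) + cos(84.10164°)·60 = 388.13 m.
The local north axis is (−sin φ cos λ, −sin φ sin λ, cos φ), giving ΔN = 24.078 − 36.416 + 65.759 = 53.42 m.
Horizontal magnitude = √(ΔE² + ΔN²) = √(388.13² + 53.42²) = 391.79 m.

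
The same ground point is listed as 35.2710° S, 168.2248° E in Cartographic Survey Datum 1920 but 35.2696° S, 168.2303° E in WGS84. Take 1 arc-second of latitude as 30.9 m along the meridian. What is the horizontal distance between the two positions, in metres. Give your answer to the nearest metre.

523 m

Δφ = -35.2696° − -35.2710° = +0.0014°; Δλ = 168.2303° − 168.2248° = +0.0055°.
1° of latitude = 3600 × 30.90 = 111240 m.
ΔN = Δφ × 111240 = 155.7 m; ΔE = Δλ × 111240 × cos(-35.2710°) = +0.0055 × 111240 × 0.816430 = 499.5 m.
Distance = √(ΔE² + ΔN²) = √(499.5² + 155.7²) = 523.2 m.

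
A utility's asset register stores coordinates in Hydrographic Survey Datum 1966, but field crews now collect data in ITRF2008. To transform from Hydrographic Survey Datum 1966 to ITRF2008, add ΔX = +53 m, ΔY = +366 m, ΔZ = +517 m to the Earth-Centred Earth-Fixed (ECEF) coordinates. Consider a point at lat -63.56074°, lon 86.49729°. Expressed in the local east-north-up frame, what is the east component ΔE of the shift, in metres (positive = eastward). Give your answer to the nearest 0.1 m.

At φ = -63.56074°, λ = 86.49729°: sin φ = -0.895407, cos φ = 0.445249, sin λ = 0.998132, cos λ = 0.061096.
ΔE = −sin λ·ΔX + cos λ·ΔY = −(0.998132)·(53) + (0.061096)·(366) = -30.54 m.

ΔE = -30.5 m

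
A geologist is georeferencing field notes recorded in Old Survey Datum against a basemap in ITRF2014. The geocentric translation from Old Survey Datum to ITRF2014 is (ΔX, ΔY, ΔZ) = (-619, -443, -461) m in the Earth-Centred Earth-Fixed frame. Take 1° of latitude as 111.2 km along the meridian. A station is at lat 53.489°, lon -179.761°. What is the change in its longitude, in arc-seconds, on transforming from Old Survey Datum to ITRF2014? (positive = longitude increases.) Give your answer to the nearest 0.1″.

sin φ = 0.803743, cos φ = 0.594977, sin λ = -0.004171, cos λ = -0.999991.
East component: ΔE = −sin λ·ΔX + cos λ·ΔY = −(-0.004171)(-619) + (-0.999991)(-443) = 440.41 m.
1° of latitude spans 111200 m; at latitude φ, 1° of longitude spans that × cos φ = 66161.5 m, so Δλ = 440.41 / 66161.5 × 3600 = 23.964″.

Δλ = 24.0″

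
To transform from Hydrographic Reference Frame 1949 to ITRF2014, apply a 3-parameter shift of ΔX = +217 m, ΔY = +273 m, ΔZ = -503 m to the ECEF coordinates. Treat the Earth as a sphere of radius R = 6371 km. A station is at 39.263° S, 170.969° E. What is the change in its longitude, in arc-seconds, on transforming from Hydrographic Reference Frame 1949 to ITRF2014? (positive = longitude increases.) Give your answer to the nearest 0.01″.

sin φ = -0.632881, cos φ = 0.774249, sin λ = 0.156969, cos λ = -0.987604.
East component: ΔE = −sin λ·ΔX + cos λ·ΔY = −(0.156969)(217) + (-0.987604)(273) = -303.68 m.
1° of latitude spans πR/180 = 111195 m; at latitude φ, 1° of longitude spans that × cos φ = 86092.6 m, so Δλ = -303.68 / 86092.6 × 3600 = -12.698″.

Δλ = -12.70″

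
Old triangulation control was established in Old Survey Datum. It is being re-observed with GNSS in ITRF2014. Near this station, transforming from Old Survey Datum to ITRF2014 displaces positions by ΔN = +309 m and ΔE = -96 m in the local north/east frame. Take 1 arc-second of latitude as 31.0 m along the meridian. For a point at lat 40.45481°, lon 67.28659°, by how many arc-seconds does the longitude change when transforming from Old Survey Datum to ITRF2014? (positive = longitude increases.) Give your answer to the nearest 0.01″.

Δλ = -4.07″

At latitude 40.45481°, cos φ = 0.760918.
1″ of longitude at this latitude = 31.00 × cos φ = 23.5885 m, so Δλ = -96.0 / 23.5885 = -4.070″.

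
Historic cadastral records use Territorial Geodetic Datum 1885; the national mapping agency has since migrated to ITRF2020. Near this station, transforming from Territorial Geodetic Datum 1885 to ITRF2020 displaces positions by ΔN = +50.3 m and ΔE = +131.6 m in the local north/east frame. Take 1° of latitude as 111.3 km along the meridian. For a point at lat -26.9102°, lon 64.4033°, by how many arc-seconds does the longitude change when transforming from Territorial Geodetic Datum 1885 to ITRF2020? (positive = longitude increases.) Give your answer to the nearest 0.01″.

Δλ = 4.77″

At latitude -26.9102°, cos φ = 0.891717.
1° of longitude at this latitude = 111.3 × cos φ = 99.25 km, so Δλ = 131.6 / 99248.1 = 0.0013260° = 4.773″.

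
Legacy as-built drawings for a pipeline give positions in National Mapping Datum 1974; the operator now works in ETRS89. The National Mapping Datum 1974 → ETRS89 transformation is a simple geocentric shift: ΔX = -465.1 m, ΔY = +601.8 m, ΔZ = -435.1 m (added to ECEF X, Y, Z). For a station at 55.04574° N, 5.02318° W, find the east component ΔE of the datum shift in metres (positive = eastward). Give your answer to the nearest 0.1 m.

ΔE = 558.8 m

At φ = 55.04574°, λ = -5.02318°: sin φ = 0.819610, cos φ = 0.572922, sin λ = -0.087559, cos λ = 0.996159.
ΔE = −sin λ·ΔX + cos λ·ΔY = −(-0.087559)·(-465.1) + (0.996159)·(601.8) = 558.77 m.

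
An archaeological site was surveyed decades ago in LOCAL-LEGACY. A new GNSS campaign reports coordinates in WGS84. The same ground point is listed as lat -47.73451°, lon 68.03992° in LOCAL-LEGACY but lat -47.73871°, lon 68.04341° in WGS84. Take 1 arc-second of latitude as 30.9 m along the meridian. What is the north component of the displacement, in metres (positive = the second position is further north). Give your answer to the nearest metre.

Δφ = -47.73871° − -47.73451° = -0.00420°; Δλ = 68.04341° − 68.03992° = +0.00349°.
1° of latitude = 3600 × 30.90 = 111240 m.
ΔN = Δφ × 111240 = -467.2 m; ΔE = Δλ × 111240 × cos(-47.73451°) = +0.00349 × 111240 × 0.672567 = 261.1 m.

ΔN = -467 m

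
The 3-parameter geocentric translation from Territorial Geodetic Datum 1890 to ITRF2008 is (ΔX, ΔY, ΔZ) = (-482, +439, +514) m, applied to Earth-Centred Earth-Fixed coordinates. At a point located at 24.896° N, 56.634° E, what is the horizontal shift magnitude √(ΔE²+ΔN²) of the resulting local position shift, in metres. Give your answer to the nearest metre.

771 m

The local east axis at (φ, λ) is (−sin λ, cos λ, 0), so ΔE = −sin(56.634°)·(-482) + cos(56.634°)·439 = 644.00 m.
The local north axis is (−sin φ cos λ, −sin φ sin λ, cos φ), giving ΔN = 111.597 − 154.346 + 466.236 = 423.49 m.
Horizontal magnitude = √(ΔE² + ΔN²) = √(644.00² + 423.49²) = 770.76 m.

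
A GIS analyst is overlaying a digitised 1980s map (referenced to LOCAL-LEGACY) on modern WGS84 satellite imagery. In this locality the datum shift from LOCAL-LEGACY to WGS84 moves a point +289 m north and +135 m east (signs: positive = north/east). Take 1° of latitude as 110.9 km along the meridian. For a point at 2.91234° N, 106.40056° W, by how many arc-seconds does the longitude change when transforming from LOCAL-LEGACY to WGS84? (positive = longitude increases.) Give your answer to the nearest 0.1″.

At latitude 2.91234°, cos φ = 0.998708.
1° of longitude at this latitude = 110.9 × cos φ = 110.76 km, so Δλ = 135.0 / 110756.8 = 0.0012189° = 4.388″.

Δλ = 4.4″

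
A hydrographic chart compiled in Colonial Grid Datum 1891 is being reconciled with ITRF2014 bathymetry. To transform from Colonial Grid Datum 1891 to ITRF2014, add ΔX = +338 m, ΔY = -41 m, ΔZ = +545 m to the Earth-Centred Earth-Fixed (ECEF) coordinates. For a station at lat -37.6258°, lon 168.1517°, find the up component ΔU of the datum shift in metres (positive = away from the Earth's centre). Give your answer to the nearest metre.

ΔU = -601 m

The local up (radial) axis is (cos φ cos λ, cos φ sin λ, sin φ), giving ΔU = -261.998 − 6.667 − 332.724 = -601.39 m.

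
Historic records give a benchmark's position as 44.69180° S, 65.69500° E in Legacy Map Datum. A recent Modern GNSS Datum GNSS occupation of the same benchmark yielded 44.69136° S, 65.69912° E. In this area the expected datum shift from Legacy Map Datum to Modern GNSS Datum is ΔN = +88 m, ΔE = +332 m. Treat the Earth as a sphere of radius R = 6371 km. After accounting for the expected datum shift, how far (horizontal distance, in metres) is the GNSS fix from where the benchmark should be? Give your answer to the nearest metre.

Observed coordinate differences: Δφ = +0.00044°, Δλ = +0.00412°.
Converting to metres (1° lat = 111195 m, cos φ = 0.710900): observed ΔN = 48.9 m, observed ΔE = 325.7 m.
Subtracting the expected shift leaves a residual of 48.9 − (88) = -39.1 m north and 325.7 − (332) = -6.3 m east.
Residual distance = √((-39.1)² + (-6.3)²) = 39.6 m.

40 m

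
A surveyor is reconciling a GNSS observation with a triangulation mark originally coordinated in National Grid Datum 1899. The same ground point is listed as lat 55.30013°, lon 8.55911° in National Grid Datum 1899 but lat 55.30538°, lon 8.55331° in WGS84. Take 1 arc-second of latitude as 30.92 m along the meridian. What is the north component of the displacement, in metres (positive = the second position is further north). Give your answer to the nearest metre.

ΔN = 584 m

Δφ = 55.30538° − 55.30013° = +0.00525°; Δλ = 8.55331° − 8.55911° = -0.00580°.
1° of latitude = 3600 × 30.92 = 111312 m.
ΔN = Δφ × 111312 = 584.4 m; ΔE = Δλ × 111312 × cos(55.30013°) = -0.00580 × 111312 × 0.569278 = -367.5 m.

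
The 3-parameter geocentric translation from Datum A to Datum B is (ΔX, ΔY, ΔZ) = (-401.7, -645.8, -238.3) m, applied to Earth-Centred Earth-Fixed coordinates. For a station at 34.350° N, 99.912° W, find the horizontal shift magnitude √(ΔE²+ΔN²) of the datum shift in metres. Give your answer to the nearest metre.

At φ = 34.350°, λ = -99.912°: sin φ = 0.564247, cos φ = 0.825606, sin λ = -0.985073, cos λ = -0.172135.
ΔE = −sin λ·ΔX + cos λ·ΔY = −(-0.985073)·(-401.7) + (-0.172135)·(-645.8) = -284.54 m.
ΔN = −sin φ cos λ·ΔX − sin φ sin λ·ΔY + cos φ·ΔZ = −(0.564247)(-0.172135)(-401.7) − (0.564247)(-0.985073)(-645.8) + (0.825606)(-238.3) = -594.71 m.
Horizontal magnitude = √(ΔE² + ΔN²) = √((-284.54)² + (-594.71)²) = 659.27 m.

659 m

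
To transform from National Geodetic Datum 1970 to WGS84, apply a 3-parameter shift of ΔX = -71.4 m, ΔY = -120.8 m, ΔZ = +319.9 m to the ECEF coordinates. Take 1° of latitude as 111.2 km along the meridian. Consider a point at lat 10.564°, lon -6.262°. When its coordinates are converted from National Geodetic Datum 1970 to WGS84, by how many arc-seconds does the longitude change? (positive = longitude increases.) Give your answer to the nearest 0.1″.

sin φ = 0.183334, cos φ = 0.983051, sin λ = -0.109075, cos λ = 0.994034.
East component: ΔE = −sin λ·ΔX + cos λ·ΔY = −(-0.109075)(-71.4) + (0.994034)(-120.8) = -127.87 m.
1° of latitude spans 111200 m; at latitude φ, 1° of longitude spans that × cos φ = 109315.2 m, so Δλ = -127.87 / 109315.2 × 3600 = -4.211″.

Δλ = -4.2″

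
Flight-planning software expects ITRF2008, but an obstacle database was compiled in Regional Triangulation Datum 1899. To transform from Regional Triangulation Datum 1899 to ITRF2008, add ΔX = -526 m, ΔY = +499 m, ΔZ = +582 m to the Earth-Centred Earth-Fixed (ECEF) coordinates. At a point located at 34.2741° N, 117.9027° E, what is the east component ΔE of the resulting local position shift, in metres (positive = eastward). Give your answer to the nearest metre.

The local east axis at (φ, λ) is (−sin λ, cos λ, 0), so ΔE = −sin(117.9027°)·(-526) + cos(117.9027°)·499 = 231.33 m.

ΔE = 231 m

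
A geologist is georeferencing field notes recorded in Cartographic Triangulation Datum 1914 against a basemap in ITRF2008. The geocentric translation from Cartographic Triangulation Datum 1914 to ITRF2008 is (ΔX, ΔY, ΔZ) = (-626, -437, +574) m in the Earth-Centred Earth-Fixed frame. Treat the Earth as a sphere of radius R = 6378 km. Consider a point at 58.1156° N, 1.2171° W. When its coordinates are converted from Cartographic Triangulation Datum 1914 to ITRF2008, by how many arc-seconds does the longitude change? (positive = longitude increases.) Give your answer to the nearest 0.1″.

sin φ = 0.849116, cos φ = 0.528207, sin λ = -0.021241, cos λ = 0.999774.
East component: ΔE = −sin λ·ΔX + cos λ·ΔY = −(-0.021241)(-626) + (0.999774)(-437) = -450.20 m.
1° of latitude spans πR/180 = 111317 m; at latitude φ, 1° of longitude spans that × cos φ = 58798.5 m, so Δλ = -450.20 / 58798.5 × 3600 = -27.564″.

Δλ = -27.6″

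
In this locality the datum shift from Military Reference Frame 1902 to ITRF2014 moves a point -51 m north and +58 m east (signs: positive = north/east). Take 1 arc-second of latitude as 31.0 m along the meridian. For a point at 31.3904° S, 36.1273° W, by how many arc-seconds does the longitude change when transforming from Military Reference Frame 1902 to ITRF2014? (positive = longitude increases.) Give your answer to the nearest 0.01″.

At latitude -31.3904°, cos φ = 0.853638.
1″ of longitude at this latitude = 31.00 × cos φ = 26.4628 m, so Δλ = 58.0 / 26.4628 = 2.192″.

Δλ = 2.19″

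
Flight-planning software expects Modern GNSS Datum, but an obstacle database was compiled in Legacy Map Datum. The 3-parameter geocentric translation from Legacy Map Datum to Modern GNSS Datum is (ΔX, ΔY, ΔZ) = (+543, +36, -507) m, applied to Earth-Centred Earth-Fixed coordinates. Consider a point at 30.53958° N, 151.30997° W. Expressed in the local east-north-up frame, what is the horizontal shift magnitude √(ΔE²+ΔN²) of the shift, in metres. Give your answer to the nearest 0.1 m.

295.0 m

At φ = 30.53958°, λ = -151.30997°: sin φ = 0.508133, cos φ = 0.861278, sin λ = -0.480071, cos λ = -0.877230.
ΔE = −sin λ·ΔX + cos λ·ΔY = −(-0.480071)·(543) + (-0.877230)·(36) = 229.10 m.
ΔN = −sin φ cos λ·ΔX − sin φ sin λ·ΔY + cos φ·ΔZ = −(0.508133)(-0.877230)(543) − (0.508133)(-0.480071)(36) + (0.861278)(-507) = -185.84 m.
Horizontal magnitude = √(ΔE² + ΔN²) = √(229.10² + (-185.84)²) = 295.00 m.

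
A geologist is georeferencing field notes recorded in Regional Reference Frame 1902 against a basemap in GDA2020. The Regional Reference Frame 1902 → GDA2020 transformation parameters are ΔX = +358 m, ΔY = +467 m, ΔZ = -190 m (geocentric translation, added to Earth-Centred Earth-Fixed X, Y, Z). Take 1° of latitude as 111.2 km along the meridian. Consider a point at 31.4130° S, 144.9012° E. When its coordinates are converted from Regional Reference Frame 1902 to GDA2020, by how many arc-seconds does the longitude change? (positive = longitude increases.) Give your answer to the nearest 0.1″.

Δλ = -22.3″

sin φ = -0.521203, cos φ = 0.853433, sin λ = 0.574988, cos λ = -0.818162.
East component: ΔE = −sin λ·ΔX + cos λ·ΔY = −(0.574988)(358) + (-0.818162)(467) = -587.93 m.
1° of latitude spans 111200 m; at latitude φ, 1° of longitude spans that × cos φ = 94901.7 m, so Δλ = -587.93 / 94901.7 × 3600 = -22.302″.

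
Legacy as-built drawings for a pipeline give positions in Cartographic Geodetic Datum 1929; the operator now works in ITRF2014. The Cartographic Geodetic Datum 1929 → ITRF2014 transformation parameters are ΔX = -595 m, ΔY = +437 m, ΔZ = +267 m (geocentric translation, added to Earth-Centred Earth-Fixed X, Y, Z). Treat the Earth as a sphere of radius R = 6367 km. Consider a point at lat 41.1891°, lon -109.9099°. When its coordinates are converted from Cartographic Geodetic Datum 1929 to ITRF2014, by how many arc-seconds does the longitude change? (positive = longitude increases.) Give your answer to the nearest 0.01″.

sin φ = 0.658546, cos φ = 0.752540, sin λ = -0.940229, cos λ = -0.340542.
East component: ΔE = −sin λ·ΔX + cos λ·ΔY = −(-0.940229)(-595) + (-0.340542)(437) = -708.25 m.
1° of latitude spans πR/180 = 111125 m; at latitude φ, 1° of longitude spans that × cos φ = 83626.1 m, so Δλ = -708.25 / 83626.1 × 3600 = -30.489″.

Δλ = -30.49″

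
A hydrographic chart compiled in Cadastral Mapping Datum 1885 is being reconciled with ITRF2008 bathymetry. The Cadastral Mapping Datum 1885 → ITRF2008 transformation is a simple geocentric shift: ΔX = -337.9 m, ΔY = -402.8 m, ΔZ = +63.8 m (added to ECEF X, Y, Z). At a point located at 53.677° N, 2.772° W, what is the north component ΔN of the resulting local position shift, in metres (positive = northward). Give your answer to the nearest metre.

At φ = 53.677°, λ = -2.772°: sin φ = 0.805691, cos φ = 0.592337, sin λ = -0.048362, cos λ = 0.998830.
ΔN = −sin φ cos λ·ΔX − sin φ sin λ·ΔY + cos φ·ΔZ = −(0.805691)(0.998830)(-337.9) − (0.805691)(-0.048362)(-402.8) + (0.592337)(63.8) = 294.02 m.

ΔN = 294 m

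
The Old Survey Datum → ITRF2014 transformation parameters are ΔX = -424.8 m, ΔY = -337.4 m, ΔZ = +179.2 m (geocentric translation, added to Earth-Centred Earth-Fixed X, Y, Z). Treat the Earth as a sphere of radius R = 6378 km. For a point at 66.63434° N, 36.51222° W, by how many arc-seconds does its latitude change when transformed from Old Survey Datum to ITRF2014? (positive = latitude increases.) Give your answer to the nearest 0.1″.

Δφ = 6.5″

sin φ = 0.917992, cos φ = 0.396598, sin λ = -0.594994, cos λ = 0.803730.
North component: ΔN = −sin φ cos λ·ΔX − sin φ sin λ·ΔY + cos φ·ΔZ = −(0.917992)(0.803730)(-424.8) − (0.917992)(-0.594994)(-337.4) + (0.396598)(179.2) = 200.21 m.
1° of latitude spans πR/180 = 111317 m, so Δφ = 200.21 / 111317 × 3600 = 6.475″.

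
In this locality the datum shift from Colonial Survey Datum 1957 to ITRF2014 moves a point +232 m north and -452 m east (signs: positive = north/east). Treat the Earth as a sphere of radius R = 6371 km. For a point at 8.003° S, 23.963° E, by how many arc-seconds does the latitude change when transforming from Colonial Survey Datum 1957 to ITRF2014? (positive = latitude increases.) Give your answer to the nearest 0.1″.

On a sphere of radius R, 1 rad of latitude = R, so Δφ = ΔN / R = 232.0 / 6371000 = 3.6415e-05 rad = 7.511″.

Δφ = 7.5″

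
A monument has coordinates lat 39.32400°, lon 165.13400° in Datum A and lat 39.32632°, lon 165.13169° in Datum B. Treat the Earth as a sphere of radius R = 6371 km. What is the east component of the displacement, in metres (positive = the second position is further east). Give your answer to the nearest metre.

Δφ = 39.32632° − 39.32400° = +0.00232°; Δλ = 165.13169° − 165.13400° = -0.00231°.
1° along a meridian = πR/180 = 111195 m.
ΔN = Δφ × 111195 = 258.0 m; ΔE = Δλ × 111195 × cos(39.32400°) = -0.00231 × 111195 × 0.773575 = -198.7 m.

ΔE = -199 m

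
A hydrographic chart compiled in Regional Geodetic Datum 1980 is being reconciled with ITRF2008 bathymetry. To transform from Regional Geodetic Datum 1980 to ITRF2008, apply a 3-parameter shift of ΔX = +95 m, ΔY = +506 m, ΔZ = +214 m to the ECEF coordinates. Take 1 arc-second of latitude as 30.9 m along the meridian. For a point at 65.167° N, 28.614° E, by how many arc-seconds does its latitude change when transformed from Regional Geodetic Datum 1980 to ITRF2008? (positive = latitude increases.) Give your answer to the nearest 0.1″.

Δφ = -6.7″

sin φ = 0.907536, cos φ = 0.419975, sin λ = 0.478906, cos λ = 0.877866.
North component: ΔN = −sin φ cos λ·ΔX − sin φ sin λ·ΔY + cos φ·ΔZ = −(0.907536)(0.877866)(95) − (0.907536)(0.478906)(506) + (0.419975)(214) = -205.73 m.
1° of latitude spans 3600 × 30.90 = 111240 m, so Δφ = -205.73 / 111240 × 3600 = -6.658″.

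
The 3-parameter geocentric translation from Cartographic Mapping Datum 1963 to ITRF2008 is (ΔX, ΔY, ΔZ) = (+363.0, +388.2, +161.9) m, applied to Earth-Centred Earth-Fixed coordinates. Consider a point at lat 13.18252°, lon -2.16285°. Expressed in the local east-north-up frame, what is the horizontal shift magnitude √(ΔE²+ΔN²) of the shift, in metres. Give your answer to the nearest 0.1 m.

409.2 m

At φ = 13.18252°, λ = -2.16285°: sin φ = 0.228054, cos φ = 0.973649, sin λ = -0.037740, cos λ = 0.999288.
ΔE = −sin λ·ΔX + cos λ·ΔY = −(-0.037740)·(363.0) + (0.999288)·(388.2) = 401.62 m.
ΔN = −sin φ cos λ·ΔX − sin φ sin λ·ΔY + cos φ·ΔZ = −(0.228054)(0.999288)(363.0) − (0.228054)(-0.037740)(388.2) + (0.973649)(161.9) = 78.25 m.
Horizontal magnitude = √(ΔE² + ΔN²) = √(401.62² + 78.25²) = 409.17 m.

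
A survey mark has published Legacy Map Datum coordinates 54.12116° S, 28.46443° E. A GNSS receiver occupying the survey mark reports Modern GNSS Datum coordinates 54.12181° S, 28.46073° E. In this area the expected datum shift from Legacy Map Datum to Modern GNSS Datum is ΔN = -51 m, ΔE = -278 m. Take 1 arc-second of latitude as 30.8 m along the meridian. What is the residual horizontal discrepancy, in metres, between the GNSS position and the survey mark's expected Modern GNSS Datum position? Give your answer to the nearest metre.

Observed coordinate differences: Δφ = -0.00065°, Δλ = -0.00370°.
Converting to metres (1° lat = 110880 m, cos φ = 0.586073): observed ΔN = -72.1 m, observed ΔE = -240.4 m.
Subtracting the expected shift leaves a residual of -72.1 − (-51) = -21.1 m north and -240.4 − (-278) = 37.6 m east.
Residual distance = √((-21.1)² + 37.6²) = 43.1 m.

43 m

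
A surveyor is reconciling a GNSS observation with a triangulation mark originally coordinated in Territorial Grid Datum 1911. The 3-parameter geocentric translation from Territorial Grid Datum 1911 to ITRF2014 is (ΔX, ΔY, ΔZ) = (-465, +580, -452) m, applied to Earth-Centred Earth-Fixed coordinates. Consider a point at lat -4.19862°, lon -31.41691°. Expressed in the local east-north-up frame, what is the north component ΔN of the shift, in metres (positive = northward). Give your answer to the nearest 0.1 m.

The local north axis is (−sin φ cos λ, −sin φ sin λ, cos φ), giving ΔN = -29.054 − 22.135 − 450.787 = -501.98 m.

ΔN = -502.0 m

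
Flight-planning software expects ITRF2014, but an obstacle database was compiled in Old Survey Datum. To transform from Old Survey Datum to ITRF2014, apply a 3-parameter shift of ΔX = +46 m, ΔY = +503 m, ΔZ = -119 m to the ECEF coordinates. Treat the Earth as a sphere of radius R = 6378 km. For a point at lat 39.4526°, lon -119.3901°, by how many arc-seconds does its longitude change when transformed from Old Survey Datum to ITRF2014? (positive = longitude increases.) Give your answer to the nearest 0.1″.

sin φ = 0.635440, cos φ = 0.772151, sin λ = -0.871299, cos λ = -0.490753.
East component: ΔE = −sin λ·ΔX + cos λ·ΔY = −(-0.871299)(46) + (-0.490753)(503) = -206.77 m.
1° of latitude spans πR/180 = 111317 m; at latitude φ, 1° of longitude spans that × cos φ = 85953.6 m, so Δλ = -206.77 / 85953.6 × 3600 = -8.660″.

Δλ = -8.7″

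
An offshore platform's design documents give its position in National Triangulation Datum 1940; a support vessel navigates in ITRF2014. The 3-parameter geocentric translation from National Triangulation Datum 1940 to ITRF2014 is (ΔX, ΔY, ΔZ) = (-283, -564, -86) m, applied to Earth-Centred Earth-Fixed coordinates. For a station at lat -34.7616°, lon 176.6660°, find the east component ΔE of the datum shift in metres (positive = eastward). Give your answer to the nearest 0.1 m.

ΔE = 579.5 m

At φ = -34.7616°, λ = 176.6660°: sin φ = -0.570163, cos φ = 0.821532, sin λ = 0.058156, cos λ = -0.998307.
ΔE = −sin λ·ΔX + cos λ·ΔY = −(0.058156)·(-283) + (-0.998307)·(-564) = 579.50 m.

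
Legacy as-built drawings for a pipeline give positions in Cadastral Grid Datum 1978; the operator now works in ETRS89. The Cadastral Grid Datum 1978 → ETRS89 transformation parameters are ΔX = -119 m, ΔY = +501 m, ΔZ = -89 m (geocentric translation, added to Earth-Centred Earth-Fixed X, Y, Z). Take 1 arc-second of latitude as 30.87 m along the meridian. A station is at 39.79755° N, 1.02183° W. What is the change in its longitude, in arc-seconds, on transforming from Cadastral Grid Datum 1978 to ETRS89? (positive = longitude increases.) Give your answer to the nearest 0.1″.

Δλ = 21.0″

sin φ = 0.640077, cos φ = 0.768311, sin λ = -0.017833, cos λ = 0.999841.
East component: ΔE = −sin λ·ΔX + cos λ·ΔY = −(-0.017833)(-119) + (0.999841)(501) = 498.80 m.
1° of latitude spans 3600 × 30.87 = 111132 m; at latitude φ, 1° of longitude spans that × cos φ = 85383.9 m, so Δλ = 498.80 / 85383.9 × 3600 = 21.031″.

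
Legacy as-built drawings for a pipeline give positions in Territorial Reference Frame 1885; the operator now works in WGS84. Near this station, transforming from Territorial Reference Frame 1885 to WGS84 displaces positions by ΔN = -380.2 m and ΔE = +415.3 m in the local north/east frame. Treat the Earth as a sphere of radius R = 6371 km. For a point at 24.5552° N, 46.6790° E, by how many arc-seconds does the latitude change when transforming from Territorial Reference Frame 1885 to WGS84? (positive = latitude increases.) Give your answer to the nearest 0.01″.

Δφ = -12.31″

On a sphere of radius R, 1 rad of latitude = R, so Δφ = ΔN / R = -380.2 / 6371000 = -5.9677e-05 rad = -12.309″.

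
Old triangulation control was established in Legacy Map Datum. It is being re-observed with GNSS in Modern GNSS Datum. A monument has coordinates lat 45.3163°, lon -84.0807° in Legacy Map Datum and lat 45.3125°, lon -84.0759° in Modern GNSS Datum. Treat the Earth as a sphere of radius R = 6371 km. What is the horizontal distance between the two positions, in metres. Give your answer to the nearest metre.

Δφ = 45.3125° − 45.3163° = -0.0038°; Δλ = -84.0759° − -84.0807° = +0.0048°.
1° along a meridian = πR/180 = 111195 m.
ΔN = Δφ × 111195 = -422.5 m; ΔE = Δλ × 111195 × cos(45.3163°) = +0.0048 × 111195 × 0.703192 = 375.3 m.
Distance = √(ΔE² + ΔN²) = √(375.3² + (-422.5)²) = 565.2 m.

565 m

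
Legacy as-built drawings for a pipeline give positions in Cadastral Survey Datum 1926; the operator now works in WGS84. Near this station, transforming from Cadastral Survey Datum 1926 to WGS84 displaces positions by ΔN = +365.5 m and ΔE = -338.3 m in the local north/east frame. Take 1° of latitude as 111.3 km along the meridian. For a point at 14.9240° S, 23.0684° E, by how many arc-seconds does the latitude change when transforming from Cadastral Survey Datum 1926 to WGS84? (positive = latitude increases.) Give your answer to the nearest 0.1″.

1° of latitude = 111.3 km, so Δφ = 365.5 / 111300 = 0.0032839° = 11.822″.

Δφ = 11.8″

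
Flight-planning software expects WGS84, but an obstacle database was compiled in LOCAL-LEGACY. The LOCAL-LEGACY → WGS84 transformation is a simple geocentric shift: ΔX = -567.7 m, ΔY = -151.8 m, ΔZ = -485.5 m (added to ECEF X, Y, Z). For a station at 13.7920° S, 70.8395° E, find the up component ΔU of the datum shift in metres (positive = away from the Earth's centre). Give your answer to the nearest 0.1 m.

The local up (radial) axis is (cos φ cos λ, cos φ sin λ, sin φ), giving ΔU = -180.956 − 139.256 + 115.742 = -204.47 m.

ΔU = -204.5 m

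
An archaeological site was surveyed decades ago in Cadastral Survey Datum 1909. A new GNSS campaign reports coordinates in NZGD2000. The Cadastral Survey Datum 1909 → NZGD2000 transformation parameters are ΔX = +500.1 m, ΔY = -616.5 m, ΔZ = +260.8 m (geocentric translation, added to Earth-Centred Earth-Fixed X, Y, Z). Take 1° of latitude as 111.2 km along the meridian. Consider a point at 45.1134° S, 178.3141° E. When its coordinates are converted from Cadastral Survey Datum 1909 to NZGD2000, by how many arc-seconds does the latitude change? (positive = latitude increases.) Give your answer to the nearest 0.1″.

Δφ = -5.9″

sin φ = -0.708505, cos φ = 0.705706, sin λ = 0.029420, cos λ = -0.999567.
North component: ΔN = −sin φ cos λ·ΔX − sin φ sin λ·ΔY + cos φ·ΔZ = −(-0.708505)(-0.999567)(500.1) − (-0.708505)(0.029420)(-616.5) + (0.705706)(260.8) = -182.97 m.
1° of latitude spans 111200 m, so Δφ = -182.97 / 111200 × 3600 = -5.924″.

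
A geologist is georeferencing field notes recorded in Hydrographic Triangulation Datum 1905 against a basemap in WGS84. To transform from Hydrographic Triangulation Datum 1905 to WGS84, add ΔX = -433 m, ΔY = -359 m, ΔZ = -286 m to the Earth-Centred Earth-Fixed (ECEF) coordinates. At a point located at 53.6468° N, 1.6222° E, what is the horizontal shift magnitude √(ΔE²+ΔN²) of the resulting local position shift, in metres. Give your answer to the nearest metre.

394 m

At φ = 53.6468°, λ = 1.6222°: sin φ = 0.805378, cos φ = 0.592761, sin λ = 0.028309, cos λ = 0.999599.
ΔE = −sin λ·ΔX + cos λ·ΔY = −(0.028309)·(-433) + (0.999599)·(-359) = -346.60 m.
ΔN = −sin φ cos λ·ΔX − sin φ sin λ·ΔY + cos φ·ΔZ = −(0.805378)(0.999599)(-433) − (0.805378)(0.028309)(-359) + (0.592761)(-286) = 187.24 m.
Horizontal magnitude = √(ΔE² + ΔN²) = √((-346.60)² + 187.24²) = 393.94 m.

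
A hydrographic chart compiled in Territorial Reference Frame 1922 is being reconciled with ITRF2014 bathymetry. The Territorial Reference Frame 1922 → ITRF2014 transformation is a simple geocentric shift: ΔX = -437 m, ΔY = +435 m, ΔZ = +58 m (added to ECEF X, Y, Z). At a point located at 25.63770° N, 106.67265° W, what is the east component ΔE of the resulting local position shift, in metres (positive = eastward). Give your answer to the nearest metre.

At φ = 25.63770°, λ = -106.67265°: sin φ = 0.432679, cos φ = 0.901548, sin λ = -0.957960, cos λ = -0.286903.
ΔE = −sin λ·ΔX + cos λ·ΔY = −(-0.957960)·(-437) + (-0.286903)·(435) = -543.43 m.

ΔE = -543 m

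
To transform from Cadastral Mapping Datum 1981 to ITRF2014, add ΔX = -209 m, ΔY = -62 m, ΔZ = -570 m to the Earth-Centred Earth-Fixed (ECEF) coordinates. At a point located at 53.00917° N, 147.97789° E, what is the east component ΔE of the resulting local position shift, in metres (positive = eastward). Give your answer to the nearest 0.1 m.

ΔE = 163.4 m

At φ = 53.00917°, λ = 147.97789°: sin φ = 0.798732, cos φ = 0.601687, sin λ = 0.530246, cos λ = -0.847844.
ΔE = −sin λ·ΔX + cos λ·ΔY = −(0.530246)·(-209) + (-0.847844)·(-62) = 163.39 m.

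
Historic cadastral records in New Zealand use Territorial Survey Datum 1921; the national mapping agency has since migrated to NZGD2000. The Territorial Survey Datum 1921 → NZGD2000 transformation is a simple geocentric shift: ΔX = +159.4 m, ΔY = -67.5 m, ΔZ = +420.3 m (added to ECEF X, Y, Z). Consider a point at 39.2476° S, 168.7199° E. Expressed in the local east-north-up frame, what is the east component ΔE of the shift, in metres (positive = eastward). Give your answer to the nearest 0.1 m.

At φ = -39.2476°, λ = 168.7199°: sin φ = -0.632673, cos φ = 0.774419, sin λ = 0.195606, cos λ = -0.980683.
ΔE = −sin λ·ΔX + cos λ·ΔY = −(0.195606)·(159.4) + (-0.980683)·(-67.5) = 35.02 m.

ΔE = 35.0 m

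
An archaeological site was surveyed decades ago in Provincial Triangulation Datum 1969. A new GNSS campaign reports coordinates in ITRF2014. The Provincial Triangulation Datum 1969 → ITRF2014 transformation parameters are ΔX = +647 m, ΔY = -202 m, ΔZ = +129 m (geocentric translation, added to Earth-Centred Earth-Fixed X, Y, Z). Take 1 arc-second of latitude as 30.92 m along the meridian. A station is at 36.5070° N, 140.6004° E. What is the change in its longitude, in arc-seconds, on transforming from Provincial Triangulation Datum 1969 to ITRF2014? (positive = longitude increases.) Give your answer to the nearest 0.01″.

sin φ = 0.594921, cos φ = 0.803784, sin λ = 0.634725, cos λ = -0.772738.
East component: ΔE = −sin λ·ΔX + cos λ·ΔY = −(0.634725)(647) + (-0.772738)(-202) = -254.57 m.
1° of latitude spans 3600 × 30.92 = 111312 m; at latitude φ, 1° of longitude spans that × cos φ = 89470.8 m, so Δλ = -254.57 / 89470.8 × 3600 = -10.243″.

Δλ = -10.24″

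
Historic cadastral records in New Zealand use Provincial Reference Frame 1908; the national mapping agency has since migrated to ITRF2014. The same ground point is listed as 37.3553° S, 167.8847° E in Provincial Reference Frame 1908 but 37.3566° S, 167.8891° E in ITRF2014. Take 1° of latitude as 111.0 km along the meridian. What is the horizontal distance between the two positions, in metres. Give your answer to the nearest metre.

414 m

Δφ = -37.3566° − -37.3553° = -0.0013°; Δλ = 167.8891° − 167.8847° = +0.0044°.
ΔN = Δφ × 111000 = -144.3 m; ΔE = Δλ × 111000 × cos(-37.3553°) = +0.0044 × 111000 × 0.794888 = 388.2 m.
Distance = √(ΔE² + ΔN²) = √(388.2² + (-144.3)²) = 414.2 m.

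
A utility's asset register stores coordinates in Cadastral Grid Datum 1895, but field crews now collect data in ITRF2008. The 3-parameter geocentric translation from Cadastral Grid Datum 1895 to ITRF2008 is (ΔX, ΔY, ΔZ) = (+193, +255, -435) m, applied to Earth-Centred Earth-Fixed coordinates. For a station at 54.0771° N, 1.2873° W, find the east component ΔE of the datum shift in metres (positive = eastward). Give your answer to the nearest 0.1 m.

The local east axis at (φ, λ) is (−sin λ, cos λ, 0), so ΔE = −sin(-1.2873°)·193 + cos(-1.2873°)·255 = 259.27 m.

ΔE = 259.3 m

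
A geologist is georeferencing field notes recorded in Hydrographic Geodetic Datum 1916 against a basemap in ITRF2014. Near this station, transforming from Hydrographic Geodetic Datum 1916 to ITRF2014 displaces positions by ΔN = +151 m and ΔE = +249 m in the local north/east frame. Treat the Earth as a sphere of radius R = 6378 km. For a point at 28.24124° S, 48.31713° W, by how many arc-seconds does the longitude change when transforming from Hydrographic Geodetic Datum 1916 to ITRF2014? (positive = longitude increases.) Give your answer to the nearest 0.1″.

Δλ = 9.1″

At latitude -28.24124°, cos φ = 0.880963.
One radian of longitude at latitude φ spans R cos φ, so Δλ = ΔE / (R cos φ) = 249.0 / (6378000 × 0.880963) = 4.4316e-05 rad = 9.141″.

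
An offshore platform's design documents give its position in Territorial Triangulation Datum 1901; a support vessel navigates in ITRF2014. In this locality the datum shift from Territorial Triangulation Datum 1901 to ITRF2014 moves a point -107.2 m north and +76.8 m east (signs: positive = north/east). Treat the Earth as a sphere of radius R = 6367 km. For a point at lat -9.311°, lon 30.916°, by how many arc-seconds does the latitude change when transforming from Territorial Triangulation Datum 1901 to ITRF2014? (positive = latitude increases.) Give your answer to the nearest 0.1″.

Δφ = -3.5″

On a sphere of radius R, 1 rad of latitude = R, so Δφ = ΔN / R = -107.2 / 6367000 = -1.6837e-05 rad = -3.473″.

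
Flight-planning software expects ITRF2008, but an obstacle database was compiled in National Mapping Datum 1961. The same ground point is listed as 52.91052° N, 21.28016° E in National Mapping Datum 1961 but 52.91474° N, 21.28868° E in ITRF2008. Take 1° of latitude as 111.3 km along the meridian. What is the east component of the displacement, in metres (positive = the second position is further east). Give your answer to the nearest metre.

ΔE = 572 m

Δφ = 52.91474° − 52.91052° = +0.00422°; Δλ = 21.28868° − 21.28016° = +0.00852°.
ΔN = Δφ × 111300 = 469.7 m; ΔE = Δλ × 111300 × cos(52.91052°) = +0.00852 × 111300 × 0.603062 = 571.9 m.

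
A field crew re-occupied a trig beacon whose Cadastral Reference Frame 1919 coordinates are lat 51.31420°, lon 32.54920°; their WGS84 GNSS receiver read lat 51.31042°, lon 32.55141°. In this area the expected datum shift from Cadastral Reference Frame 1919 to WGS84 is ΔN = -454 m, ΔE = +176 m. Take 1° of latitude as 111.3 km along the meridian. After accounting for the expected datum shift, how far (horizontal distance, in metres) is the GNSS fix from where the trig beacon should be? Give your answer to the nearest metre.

Observed coordinate differences: Δφ = -0.00378°, Δλ = +0.00221°.
Converting to metres (1° lat = 111300 m, cos φ = 0.625049): observed ΔN = -420.7 m, observed ΔE = 153.7 m.
Subtracting the expected shift leaves a residual of -420.7 − (-454) = 33.3 m north and 153.7 − (176) = -22.3 m east.
Residual distance = √(33.3² + (-22.3)²) = 40.0 m.

40 m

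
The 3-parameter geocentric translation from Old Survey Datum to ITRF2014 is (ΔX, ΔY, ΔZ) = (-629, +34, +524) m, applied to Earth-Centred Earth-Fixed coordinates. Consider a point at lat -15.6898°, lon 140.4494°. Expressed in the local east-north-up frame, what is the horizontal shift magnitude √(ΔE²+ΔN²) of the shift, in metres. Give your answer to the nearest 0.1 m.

At φ = -15.6898°, λ = 140.4494°: sin φ = -0.270429, cos φ = 0.962740, sin λ = 0.636759, cos λ = -0.771063.
ΔE = −sin λ·ΔX + cos λ·ΔY = −(0.636759)·(-629) + (-0.771063)·(34) = 374.31 m.
ΔN = −sin φ cos λ·ΔX − sin φ sin λ·ΔY + cos φ·ΔZ = −(-0.270429)(-0.771063)(-629) − (-0.270429)(0.636759)(34) + (0.962740)(524) = 641.49 m.
Horizontal magnitude = √(ΔE² + ΔN²) = √(374.31² + 641.49²) = 742.71 m.

742.7 m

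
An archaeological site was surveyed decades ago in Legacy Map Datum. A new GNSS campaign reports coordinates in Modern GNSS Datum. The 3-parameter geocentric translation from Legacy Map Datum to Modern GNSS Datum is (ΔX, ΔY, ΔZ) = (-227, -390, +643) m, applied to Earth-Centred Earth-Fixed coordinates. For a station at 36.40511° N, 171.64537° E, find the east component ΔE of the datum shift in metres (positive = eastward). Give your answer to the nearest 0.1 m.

At φ = 36.40511°, λ = 171.64537°: sin φ = 0.593491, cos φ = 0.804841, sin λ = 0.145300, cos λ = -0.989388.
ΔE = −sin λ·ΔX + cos λ·ΔY = −(0.145300)·(-227) + (-0.989388)·(-390) = 418.84 m.

ΔE = 418.8 m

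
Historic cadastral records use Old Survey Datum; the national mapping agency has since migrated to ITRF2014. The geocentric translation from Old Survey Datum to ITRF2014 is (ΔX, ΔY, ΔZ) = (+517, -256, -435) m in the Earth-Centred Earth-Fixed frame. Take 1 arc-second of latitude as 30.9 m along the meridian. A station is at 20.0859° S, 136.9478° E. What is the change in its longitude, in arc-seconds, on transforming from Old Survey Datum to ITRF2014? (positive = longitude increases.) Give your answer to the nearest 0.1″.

Δλ = -5.7″

sin φ = -0.343429, cos φ = 0.939179, sin λ = 0.682664, cos λ = -0.730732.
East component: ΔE = −sin λ·ΔX + cos λ·ΔY = −(0.682664)(517) + (-0.730732)(-256) = -165.87 m.
1° of latitude spans 3600 × 30.90 = 111240 m; at latitude φ, 1° of longitude spans that × cos φ = 104474.2 m, so Δλ = -165.87 / 104474.2 × 3600 = -5.716″.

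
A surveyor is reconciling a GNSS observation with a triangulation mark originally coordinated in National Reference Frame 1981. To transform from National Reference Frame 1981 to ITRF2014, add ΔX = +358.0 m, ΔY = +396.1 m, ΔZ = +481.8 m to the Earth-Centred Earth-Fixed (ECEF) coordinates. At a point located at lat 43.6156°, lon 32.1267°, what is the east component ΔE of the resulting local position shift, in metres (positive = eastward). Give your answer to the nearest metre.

ΔE = 145 m

At φ = 43.6156°, λ = 32.1267°: sin φ = 0.689817, cos φ = 0.723984, sin λ = 0.531793, cos λ = 0.846874.
ΔE = −sin λ·ΔX + cos λ·ΔY = −(0.531793)·(358.0) + (0.846874)·(396.1) = 145.06 m.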